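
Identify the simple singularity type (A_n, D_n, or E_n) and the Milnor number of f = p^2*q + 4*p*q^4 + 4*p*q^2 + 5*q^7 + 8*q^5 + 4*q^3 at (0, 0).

Type D_{8}, Milnor number mu = 8.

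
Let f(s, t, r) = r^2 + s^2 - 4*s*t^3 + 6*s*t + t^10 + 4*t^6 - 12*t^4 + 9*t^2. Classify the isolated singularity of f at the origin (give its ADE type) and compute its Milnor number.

The Hessian of f at 0 has rank 2. Corank 1: A-series; mu = 9 gives A_9.

Type A_{9}, Milnor number mu = 9.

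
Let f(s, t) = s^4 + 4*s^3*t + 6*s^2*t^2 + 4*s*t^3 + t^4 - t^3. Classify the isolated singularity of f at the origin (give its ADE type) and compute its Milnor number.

The Hessian of f at 0 has rank 0. Corank 2; j^3 = -t^3 is a perfect cube, so E-series; the 4-jet and mu = 6 give E_6.

Type E6, Milnor number mu = 6.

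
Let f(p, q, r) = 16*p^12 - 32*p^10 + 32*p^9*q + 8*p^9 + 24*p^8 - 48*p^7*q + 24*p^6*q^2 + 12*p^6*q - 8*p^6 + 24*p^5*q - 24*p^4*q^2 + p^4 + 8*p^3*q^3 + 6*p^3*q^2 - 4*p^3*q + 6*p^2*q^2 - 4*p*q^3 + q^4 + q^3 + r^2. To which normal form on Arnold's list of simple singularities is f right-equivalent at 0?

E6

The Hessian of f at 0 has rank 1. Corank 2; j^3 = q^3 is a perfect cube, so E-series; the 4-jet and mu = 6 give E_6.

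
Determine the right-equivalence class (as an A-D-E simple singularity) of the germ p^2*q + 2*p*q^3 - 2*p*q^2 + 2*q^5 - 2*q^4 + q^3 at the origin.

The Hessian of f at 0 has rank 0. Corank 2; j^3 = q*(p - q)^2 has shape L^2 M (L != M), so D-series; mu = 6 gives D_6.

D6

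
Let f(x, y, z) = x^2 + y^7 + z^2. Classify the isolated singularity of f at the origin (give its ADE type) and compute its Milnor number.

Type A_{6}, Milnor number mu = 6.

The Hessian of f at 0 has rank 2. Corank 1: A-series; mu = 6 gives A_6.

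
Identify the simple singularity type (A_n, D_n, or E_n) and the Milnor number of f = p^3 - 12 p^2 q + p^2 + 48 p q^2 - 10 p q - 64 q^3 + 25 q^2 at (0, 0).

The Hessian of f at 0 has rank 1. Corank 1: A-series; mu = 2 gives A_2.

Type A_2, Milnor number mu = 2.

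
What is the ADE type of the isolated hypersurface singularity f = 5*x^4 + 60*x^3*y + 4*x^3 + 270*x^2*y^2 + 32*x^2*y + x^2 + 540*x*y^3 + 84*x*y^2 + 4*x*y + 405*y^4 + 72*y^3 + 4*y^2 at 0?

A3

The Hessian of f at 0 has rank 1. Corank 1: A-series; mu = 3 gives A_3.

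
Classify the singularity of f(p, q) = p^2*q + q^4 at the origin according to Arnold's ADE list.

The Hessian of f at 0 is [[0, 0], [0, 0]] with rank 0, so corank 2. A Groebner basis of the Jacobian ideal J(f) in C{p,q} is {p^3, p^2/4 + q^3, p*q}; counting standard monomials gives mu = 5. Corank 2; j^3 = p^2*q has shape L^2 M (L != M), so D-series; mu = 5 gives D_5.

D_{5}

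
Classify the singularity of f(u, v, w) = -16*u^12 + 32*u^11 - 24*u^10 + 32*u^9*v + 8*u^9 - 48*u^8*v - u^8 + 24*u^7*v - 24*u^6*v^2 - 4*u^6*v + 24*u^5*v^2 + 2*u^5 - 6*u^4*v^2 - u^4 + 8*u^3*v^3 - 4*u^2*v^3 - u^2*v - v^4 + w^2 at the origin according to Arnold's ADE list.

D5

The Hessian of f at 0 has rank 1. Corank 2; j^3 = -u^2*v has shape L^2 M (L != M), so D-series; mu = 5 gives D_5.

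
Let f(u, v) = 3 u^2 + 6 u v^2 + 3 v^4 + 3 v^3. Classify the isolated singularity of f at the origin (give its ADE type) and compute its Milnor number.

Type A_{2}, Milnor number mu = 2.

The Hessian of f at 0 has rank 1. Corank 1: A-series; mu = 2 gives A_2.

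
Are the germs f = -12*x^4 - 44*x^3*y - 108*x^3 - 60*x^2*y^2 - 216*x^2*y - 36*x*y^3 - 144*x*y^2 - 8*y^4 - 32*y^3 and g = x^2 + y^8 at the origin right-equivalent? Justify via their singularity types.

No.

The Hessian of f at 0 has rank 0. Corank 2; j^3 = -4*(3*x + 2*y)^3 is a perfect cube, so E-series; the 4-jet and mu = 7 give E_7. The Hessian of g at 0 has rank 1. Corank 1: A-series; mu = 7 gives A_7. f is E_7 but g is A_7, hence not right-equivalent.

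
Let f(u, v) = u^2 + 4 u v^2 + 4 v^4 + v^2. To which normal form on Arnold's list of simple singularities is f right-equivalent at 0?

A_{1}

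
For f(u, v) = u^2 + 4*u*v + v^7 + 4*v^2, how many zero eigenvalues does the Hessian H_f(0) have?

1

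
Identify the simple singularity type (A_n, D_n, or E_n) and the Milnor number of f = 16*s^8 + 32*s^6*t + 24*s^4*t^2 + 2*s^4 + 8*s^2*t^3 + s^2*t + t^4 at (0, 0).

Type D5, Milnor number mu = 5.

The Hessian of f at 0 has rank 0. Corank 2; j^3 = s^2*t has shape L^2 M (L != M), so D-series; mu = 5 gives D_5.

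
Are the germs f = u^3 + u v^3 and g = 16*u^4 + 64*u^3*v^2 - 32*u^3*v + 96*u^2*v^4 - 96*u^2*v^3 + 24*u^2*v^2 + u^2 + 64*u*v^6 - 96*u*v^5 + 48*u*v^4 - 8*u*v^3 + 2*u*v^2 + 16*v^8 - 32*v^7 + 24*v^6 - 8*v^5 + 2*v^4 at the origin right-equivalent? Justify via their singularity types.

The Hessian of f at 0 is [[0, 0], [0, 0]] with rank 0, so corank 2. A Groebner basis of the Jacobian ideal J(f) in C{u,v} is {u^3, u*v^2, 3*u^2 + v^3}; counting standard monomials gives mu = 7. Corank 2; j^3 = u^3 is a perfect cube, so E-series; the 4-jet and mu = 7 give E_7. The Hessian of g at 0 is [[2, 0], [0, 0]] with rank 1, so corank 1. A Groebner basis of the Jacobian ideal J(g) in C{u,v} is {u^2, u*v, u + v^2}; counting standard monomials gives mu = 3. Corank 1: A-series; mu = 3 gives A_3. f is E_7 but g is A_3, hence not right-equivalent.

No.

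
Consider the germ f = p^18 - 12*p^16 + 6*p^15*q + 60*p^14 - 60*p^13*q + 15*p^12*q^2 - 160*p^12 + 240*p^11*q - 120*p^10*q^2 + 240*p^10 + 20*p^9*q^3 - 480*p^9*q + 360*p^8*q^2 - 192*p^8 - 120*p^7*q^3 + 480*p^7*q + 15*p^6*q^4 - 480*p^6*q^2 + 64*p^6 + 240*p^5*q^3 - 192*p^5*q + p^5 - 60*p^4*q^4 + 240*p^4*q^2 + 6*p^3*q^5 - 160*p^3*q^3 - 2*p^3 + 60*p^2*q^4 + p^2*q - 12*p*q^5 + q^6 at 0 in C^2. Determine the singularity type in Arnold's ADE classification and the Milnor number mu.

Type D7, Milnor number mu = 7.

The Hessian of f at 0 has rank 0. Corank 2; j^3 = -p^2*(2*p - q) has shape L^2 M (L != M), so D-series; mu = 7 gives D_7.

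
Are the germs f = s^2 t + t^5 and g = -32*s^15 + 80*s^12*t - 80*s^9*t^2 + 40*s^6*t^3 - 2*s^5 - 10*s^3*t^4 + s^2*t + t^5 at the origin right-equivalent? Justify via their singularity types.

The Hessian of f at 0 has rank 0. Corank 2; j^3 = s^2*t has shape L^2 M (L != M), so D-series; mu = 6 gives D_6. The Hessian of g at 0 has rank 0. Corank 2; j^3 = s^2*t has shape L^2 M (L != M), so D-series; mu = 6 gives D_6. Both have type D_6, hence right-equivalent.

Yes.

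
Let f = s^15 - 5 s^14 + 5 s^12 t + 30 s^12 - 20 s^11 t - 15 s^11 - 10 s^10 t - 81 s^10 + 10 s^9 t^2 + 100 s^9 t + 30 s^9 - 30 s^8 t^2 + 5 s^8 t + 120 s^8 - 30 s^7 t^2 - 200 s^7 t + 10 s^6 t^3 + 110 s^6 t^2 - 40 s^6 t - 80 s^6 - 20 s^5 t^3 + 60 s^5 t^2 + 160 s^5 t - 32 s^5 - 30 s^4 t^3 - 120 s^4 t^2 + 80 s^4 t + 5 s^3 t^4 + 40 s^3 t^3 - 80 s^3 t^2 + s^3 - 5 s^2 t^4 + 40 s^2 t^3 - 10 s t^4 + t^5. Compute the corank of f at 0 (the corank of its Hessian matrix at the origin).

The Hessian at 0 is [[0, 0], [0, 0]] of rank 0; hence corank 2.

2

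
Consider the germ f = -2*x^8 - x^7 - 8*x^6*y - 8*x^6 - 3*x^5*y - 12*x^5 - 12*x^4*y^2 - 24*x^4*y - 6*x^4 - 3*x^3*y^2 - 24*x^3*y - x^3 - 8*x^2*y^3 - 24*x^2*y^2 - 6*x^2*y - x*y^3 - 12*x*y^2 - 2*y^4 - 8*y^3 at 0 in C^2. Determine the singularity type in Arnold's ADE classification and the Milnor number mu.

Type E7, Milnor number mu = 7.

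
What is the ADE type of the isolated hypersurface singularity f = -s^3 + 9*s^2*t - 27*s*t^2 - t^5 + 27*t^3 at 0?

E_8

The Hessian of f at 0 is [[0, 0], [0, 0]] with rank 0, so corank 2. A Groebner basis of the Jacobian ideal J(f) in C{s,t} is {t^4, s^2 - 6*s*t + 9*t^2}; counting standard monomials gives mu = 8. Corank 2; j^3 = -(s - 3*t)^3 is a perfect cube, so E-series; the 5-jet and mu = 8 give E_8.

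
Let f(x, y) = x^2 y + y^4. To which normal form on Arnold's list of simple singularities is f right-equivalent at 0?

D_5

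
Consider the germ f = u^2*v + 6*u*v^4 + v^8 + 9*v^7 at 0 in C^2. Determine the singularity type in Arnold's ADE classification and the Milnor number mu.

Type D_9, Milnor number mu = 9.

The Hessian of f at 0 is [[0, 0], [0, 0]] with rank 0, so corank 2. A Groebner basis of the Jacobian ideal J(f) in C{u,v} is {u^2*v^2, 8*u^2*v/27 + u^2/3 + u*v^3, u*v/3 + v^4, u^3}; counting standard monomials gives mu = 9. Corank 2; j^3 = u^2*v has shape L^2 M (L != M), so D-series; mu = 9 gives D_9.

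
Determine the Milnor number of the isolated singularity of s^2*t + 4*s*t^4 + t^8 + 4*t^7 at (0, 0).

9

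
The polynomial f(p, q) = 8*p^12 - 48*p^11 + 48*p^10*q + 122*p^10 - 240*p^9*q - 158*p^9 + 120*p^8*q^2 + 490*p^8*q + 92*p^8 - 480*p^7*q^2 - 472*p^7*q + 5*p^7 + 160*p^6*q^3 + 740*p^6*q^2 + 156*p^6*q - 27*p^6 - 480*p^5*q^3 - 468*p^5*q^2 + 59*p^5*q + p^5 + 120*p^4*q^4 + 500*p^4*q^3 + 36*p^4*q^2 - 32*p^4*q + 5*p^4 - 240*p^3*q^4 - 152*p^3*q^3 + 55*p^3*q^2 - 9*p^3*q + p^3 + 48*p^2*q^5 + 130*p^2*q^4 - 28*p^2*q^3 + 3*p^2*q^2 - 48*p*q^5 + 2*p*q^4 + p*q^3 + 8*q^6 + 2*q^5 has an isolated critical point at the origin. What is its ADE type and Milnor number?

The Hessian of f at 0 has rank 0. Corank 2; j^3 = p^3 is a perfect cube, so E-series; the 4-jet and mu = 7 give E_7.

Type E7, Milnor number mu = 7.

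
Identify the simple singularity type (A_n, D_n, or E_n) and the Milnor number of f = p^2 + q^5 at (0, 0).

The Hessian of f at 0 has rank 1. Corank 1: A-series; mu = 4 gives A_4.

Type A_{4}, Milnor number mu = 4.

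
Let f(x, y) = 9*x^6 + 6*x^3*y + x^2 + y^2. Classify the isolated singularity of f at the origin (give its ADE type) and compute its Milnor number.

Type A_1, Milnor number mu = 1.

The Hessian of f at 0 has rank 2. Corank 0: nondegenerate Morse point, so A_1.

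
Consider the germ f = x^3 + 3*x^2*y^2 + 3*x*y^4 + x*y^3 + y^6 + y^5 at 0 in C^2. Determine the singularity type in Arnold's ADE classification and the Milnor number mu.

Type E_{7}, Milnor number mu = 7.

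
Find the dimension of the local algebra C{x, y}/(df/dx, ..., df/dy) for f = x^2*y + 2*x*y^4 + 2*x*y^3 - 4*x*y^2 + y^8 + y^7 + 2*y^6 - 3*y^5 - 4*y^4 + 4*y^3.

The Hessian of f at 0 has rank 0. Corank 2; j^3 = y*(x - 2*y)^2 has shape L^2 M (L != M), so D-series; mu = 9 gives D_9.

9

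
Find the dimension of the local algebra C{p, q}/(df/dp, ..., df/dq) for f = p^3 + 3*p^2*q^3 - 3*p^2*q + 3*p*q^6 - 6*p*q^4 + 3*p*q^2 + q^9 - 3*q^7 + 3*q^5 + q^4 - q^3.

The Hessian of f at 0 has rank 0. Corank 2; j^3 = (p - q)^3 is a perfect cube, so E-series; the 4-jet and mu = 6 give E_6.

6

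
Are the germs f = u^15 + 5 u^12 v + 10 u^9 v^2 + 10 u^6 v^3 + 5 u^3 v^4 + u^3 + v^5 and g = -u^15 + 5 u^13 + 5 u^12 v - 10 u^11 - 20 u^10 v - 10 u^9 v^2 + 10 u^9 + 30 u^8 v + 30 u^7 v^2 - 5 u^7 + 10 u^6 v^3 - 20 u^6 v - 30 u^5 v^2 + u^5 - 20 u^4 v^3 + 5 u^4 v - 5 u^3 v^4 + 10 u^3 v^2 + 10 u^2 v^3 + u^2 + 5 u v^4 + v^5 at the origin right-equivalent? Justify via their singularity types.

No.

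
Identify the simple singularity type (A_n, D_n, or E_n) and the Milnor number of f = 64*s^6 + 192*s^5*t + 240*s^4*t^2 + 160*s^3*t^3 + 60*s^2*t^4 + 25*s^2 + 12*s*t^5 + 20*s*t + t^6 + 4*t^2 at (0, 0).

Type A_5, Milnor number mu = 5.

The Hessian of f at 0 has rank 1. Corank 1: A-series; mu = 5 gives A_5.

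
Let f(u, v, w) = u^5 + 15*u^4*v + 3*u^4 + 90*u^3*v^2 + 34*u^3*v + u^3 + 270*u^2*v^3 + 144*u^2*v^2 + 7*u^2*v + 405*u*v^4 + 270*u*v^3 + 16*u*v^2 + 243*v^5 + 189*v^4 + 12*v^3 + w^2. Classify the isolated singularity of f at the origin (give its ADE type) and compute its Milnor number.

The Hessian of f at 0 is [[0, 0, 0], [0, 0, 0], [0, 0, 2]] with rank 1, so corank 2. A Groebner basis of the Jacobian ideal J(f) in C{u,v,w} is {u*v^2 + 2*u*v/3 + 4*v^2/3, -u*v/3 + v^3 - 2*v^2/3, u^2 + 16*u*v/3 + 20*v^2/3, w}; counting standard monomials gives mu = 5. Corank 2; j^3 = (u + 2*v)^2*(u + 3*v) has shape L^2 M (L != M), so D-series; mu = 5 gives D_5.

Type D_5, Milnor number mu = 5.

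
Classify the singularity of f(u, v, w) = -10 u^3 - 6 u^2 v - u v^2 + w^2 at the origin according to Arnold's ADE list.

D4

The Hessian of f at 0 is [[0, 0, 0], [0, 0, 0], [0, 0, 2]] with rank 1, so corank 2. A Groebner basis of the Jacobian ideal J(f) in C{u,v,w} is {v^3, u^2 - v^2/6, u*v + v^2/2, w}; counting standard monomials gives mu = 4. Corank 2; j^3 = -u*(10*u^2 + 6*u*v + v^2) splits into three distinct lines over C (the quadratic factor has nonzero discriminant), so D_4.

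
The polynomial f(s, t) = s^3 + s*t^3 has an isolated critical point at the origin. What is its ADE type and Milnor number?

The Hessian of f at 0 has rank 0. Corank 2; j^3 = s^3 is a perfect cube, so E-series; the 4-jet and mu = 7 give E_7.

Type E_{7}, Milnor number mu = 7.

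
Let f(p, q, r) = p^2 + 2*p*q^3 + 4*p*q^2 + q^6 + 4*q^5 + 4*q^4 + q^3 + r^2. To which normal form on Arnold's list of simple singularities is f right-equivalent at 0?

A_2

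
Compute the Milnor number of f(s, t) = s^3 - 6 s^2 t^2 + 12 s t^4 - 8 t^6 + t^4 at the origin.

The Hessian of f at 0 is [[0, 0], [0, 0]] with rank 0, so corank 2. A Groebner basis of the Jacobian ideal J(f) in C{s,t} is {s^3, s^2*t, -s^2/4 + s*t^2, t^3}; counting standard monomials gives mu = 6. Corank 2; j^3 = s^3 is a perfect cube, so E-series; the 4-jet and mu = 6 give E_6.

6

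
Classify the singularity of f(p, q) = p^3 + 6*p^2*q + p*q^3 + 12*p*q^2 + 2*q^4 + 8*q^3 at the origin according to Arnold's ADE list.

E7

The Hessian of f at 0 has rank 0. Corank 2; j^3 = (p + 2*q)^3 is a perfect cube, so E-series; the 4-jet and mu = 7 give E_7.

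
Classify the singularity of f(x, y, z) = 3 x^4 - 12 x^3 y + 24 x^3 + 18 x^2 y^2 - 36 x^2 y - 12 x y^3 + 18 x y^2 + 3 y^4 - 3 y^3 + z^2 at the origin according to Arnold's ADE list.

The Hessian of f at 0 is [[0, 0, 0], [0, 0, 0], [0, 0, 2]] with rank 1, so corank 2. A Groebner basis of the Jacobian ideal J(f) in C{x,y,z} is {y^4, x*y^2 - 2*y^3/3, x^2 - x*y + y^2/4, z}; counting standard monomials gives mu = 6. Corank 2; j^3 = 3*(2*x - y)^3 is a perfect cube, so E-series; the 4-jet and mu = 6 give E_6.

E_6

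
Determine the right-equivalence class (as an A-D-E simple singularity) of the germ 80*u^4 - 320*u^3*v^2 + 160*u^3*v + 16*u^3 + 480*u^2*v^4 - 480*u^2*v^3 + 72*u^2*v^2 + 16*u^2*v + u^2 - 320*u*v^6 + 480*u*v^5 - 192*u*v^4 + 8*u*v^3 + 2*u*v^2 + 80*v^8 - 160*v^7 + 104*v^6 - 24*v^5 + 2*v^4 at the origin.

A_{3}

The Hessian of f at 0 has rank 1. Corank 1: A-series; mu = 3 gives A_3.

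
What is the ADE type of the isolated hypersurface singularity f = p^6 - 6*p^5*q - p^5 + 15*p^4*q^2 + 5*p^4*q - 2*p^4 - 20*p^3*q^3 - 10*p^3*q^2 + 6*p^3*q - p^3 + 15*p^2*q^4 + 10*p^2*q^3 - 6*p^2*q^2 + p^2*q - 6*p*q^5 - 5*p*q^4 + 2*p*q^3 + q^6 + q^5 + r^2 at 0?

D_{7}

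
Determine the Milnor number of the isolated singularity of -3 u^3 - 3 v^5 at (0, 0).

8

The Hessian of f at 0 is [[0, 0], [0, 0]] with rank 0, so corank 2. A Groebner basis of the Jacobian ideal J(f) in C{u,v} is {v^4, u^2}; counting standard monomials gives mu = 8. Corank 2; j^3 = -3*u^3 is a perfect cube, so E-series; the 5-jet and mu = 8 give E_8.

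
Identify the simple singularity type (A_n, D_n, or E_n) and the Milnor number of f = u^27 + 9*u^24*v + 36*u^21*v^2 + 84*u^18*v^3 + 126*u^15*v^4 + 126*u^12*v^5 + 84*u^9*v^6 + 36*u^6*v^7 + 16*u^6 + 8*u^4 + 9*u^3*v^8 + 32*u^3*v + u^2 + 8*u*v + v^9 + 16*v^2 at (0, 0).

The Hessian of f at 0 has rank 1. Corank 1: A-series; mu = 8 gives A_8.

Type A_{8}, Milnor number mu = 8.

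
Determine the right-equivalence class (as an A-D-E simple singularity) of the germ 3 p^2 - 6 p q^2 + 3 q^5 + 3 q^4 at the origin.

The Hessian of f at 0 is [[6, 0], [0, 0]] with rank 1, so corank 1. A Groebner basis of the Jacobian ideal J(f) in C{p,q} is {p^2, -p + q^2}; counting standard monomials gives mu = 4. Corank 1: A-series; mu = 4 gives A_4.

A_4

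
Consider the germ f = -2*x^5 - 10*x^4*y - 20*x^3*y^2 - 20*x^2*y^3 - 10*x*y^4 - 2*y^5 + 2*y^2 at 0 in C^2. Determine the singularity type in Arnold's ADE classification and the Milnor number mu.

The Hessian of f at 0 has rank 1. Corank 1: A-series; mu = 4 gives A_4.

Type A_4, Milnor number mu = 4.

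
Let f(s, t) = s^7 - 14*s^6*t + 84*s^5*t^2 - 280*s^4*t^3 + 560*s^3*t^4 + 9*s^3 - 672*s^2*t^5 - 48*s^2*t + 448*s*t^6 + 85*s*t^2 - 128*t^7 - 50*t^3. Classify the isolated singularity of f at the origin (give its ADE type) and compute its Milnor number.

Type D8, Milnor number mu = 8.

The Hessian of f at 0 has rank 0. Corank 2; j^3 = (s - 2*t)*(3*s - 5*t)^2 has shape L^2 M (L != M), so D-series; mu = 8 gives D_8.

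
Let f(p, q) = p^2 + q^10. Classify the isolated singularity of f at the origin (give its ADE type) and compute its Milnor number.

The Hessian of f at 0 has rank 1. Corank 1: A-series; mu = 9 gives A_9.

Type A_{9}, Milnor number mu = 9.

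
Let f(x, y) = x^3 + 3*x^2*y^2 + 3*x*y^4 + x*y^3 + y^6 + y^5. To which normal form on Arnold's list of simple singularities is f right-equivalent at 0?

The Hessian of f at 0 has rank 0. Corank 2; j^3 = x^3 is a perfect cube, so E-series; the 4-jet and mu = 7 give E_7.

E_7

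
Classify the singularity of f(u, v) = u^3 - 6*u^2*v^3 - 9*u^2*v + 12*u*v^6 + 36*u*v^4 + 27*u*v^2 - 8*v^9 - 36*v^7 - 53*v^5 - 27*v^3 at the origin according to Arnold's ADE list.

E_{8}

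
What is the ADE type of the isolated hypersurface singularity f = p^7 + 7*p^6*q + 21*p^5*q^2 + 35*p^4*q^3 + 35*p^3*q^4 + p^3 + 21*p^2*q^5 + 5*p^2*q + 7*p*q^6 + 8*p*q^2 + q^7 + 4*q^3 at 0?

The Hessian of f at 0 has rank 0. Corank 2; j^3 = (p + q)*(p + 2*q)^2 has shape L^2 M (L != M), so D-series; mu = 8 gives D_8.

D8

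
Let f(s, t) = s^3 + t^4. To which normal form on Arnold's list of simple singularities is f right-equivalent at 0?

The Hessian of f at 0 has rank 0. Corank 2; j^3 = s^3 is a perfect cube, so E-series; the 4-jet and mu = 6 give E_6.

E_6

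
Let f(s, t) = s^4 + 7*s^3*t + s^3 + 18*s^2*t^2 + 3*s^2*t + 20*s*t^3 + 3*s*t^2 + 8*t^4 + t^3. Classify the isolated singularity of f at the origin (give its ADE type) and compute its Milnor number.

Type E_{7}, Milnor number mu = 7.

The Hessian of f at 0 is [[0, 0], [0, 0]] with rank 0, so corank 2. A Groebner basis of the Jacobian ideal J(f) in C{s,t} is {3*s^2 + 6*s*t + t^4 + t^3 + 3*t^2, s^3 + 9*s^2 + 18*s*t + 4*t^3 + 9*t^2, s^2*t - 5*s^2 - 10*s*t - 8*t^3/3 - 5*t^2, 2*s^2 + s*t^2 + 4*s*t + 5*t^3/3 + 2*t^2}; counting standard monomials gives mu = 7. Corank 2; j^3 = (s + t)^3 is a perfect cube, so E-series; the 4-jet and mu = 7 give E_7.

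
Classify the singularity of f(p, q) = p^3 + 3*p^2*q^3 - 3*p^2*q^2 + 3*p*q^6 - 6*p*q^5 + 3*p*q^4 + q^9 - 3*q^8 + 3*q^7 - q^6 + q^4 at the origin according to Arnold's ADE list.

E6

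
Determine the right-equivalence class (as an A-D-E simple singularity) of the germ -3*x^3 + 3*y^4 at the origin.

The Hessian of f at 0 has rank 0. Corank 2; j^3 = -3*x^3 is a perfect cube, so E-series; the 4-jet and mu = 6 give E_6.

E6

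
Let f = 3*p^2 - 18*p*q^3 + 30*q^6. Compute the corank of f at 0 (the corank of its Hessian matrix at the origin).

Hessian at 0 has rank 1.

1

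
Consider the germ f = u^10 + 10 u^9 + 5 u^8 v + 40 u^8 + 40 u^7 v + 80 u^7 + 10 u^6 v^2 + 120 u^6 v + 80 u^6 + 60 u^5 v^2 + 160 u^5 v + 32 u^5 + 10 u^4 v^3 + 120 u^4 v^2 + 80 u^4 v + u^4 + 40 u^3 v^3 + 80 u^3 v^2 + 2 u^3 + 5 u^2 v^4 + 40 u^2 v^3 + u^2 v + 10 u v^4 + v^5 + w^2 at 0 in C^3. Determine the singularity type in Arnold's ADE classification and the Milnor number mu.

Type D6, Milnor number mu = 6.

The Hessian of f at 0 has rank 1. Corank 2; j^3 = u^2*(2*u + v) has shape L^2 M (L != M), so D-series; mu = 6 gives D_6.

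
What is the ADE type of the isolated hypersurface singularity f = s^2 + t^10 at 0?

The Hessian of f at 0 has rank 1. Corank 1: A-series; mu = 9 gives A_9.

A_{9}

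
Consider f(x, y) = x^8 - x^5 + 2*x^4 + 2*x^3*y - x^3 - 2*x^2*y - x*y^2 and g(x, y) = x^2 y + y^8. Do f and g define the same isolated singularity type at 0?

Yes.

The Hessian of f at 0 is [[0, 0], [0, 0]] with rank 0, so corank 2. A Groebner basis of the Jacobian ideal J(f) in C{x,y} is {x^2*y^2 - x*y^2 - y^3, 33*x^2*y/8 + x^2 + x*y^3 + 6*x*y^2 + 7*x*y/8 + 3*y^3 - y^2/8, -23*x^2*y/2 - 3*x^2 - 14*x*y^2 - 5*x*y/2 + y^4 - 6*y^3 + y^2/2, x^3 - x^2 - x*y}; counting standard monomials gives mu = 9. Corank 2; j^3 = -x*(x + y)^2 has shape L^2 M (L != M), so D-series; mu = 9 gives D_9. The Hessian of g at 0 is [[0, 0], [0, 0]] with rank 0, so corank 2. A Groebner basis of the Jacobian ideal J(g) in C{x,y} is {x^2/8 + y^7, x^3, x*y}; counting standard monomials gives mu = 9. Corank 2; j^3 = x^2*y has shape L^2 M (L != M), so D-series; mu = 9 gives D_9. Both have type D_9, hence right-equivalent.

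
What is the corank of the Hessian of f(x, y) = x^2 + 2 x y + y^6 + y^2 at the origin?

The Hessian at 0 is [[2, 2], [2, 2]] of rank 1; hence corank 1.

1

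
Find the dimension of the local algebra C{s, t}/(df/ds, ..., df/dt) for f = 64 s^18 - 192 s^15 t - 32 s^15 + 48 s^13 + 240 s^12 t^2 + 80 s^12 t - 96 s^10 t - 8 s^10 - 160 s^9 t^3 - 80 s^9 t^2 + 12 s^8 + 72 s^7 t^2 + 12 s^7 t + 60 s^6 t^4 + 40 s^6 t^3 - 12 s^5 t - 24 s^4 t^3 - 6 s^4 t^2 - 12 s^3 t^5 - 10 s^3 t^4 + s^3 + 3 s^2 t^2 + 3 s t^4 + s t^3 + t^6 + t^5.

The Hessian of f at 0 is [[0, 0], [0, 0]] with rank 0, so corank 2. A Groebner basis of the Jacobian ideal J(f) in C{s,t} is {-s^2 + t^4 - t^3/3, s^3, s^2*t + s^2/3 + t^3/9, s^2 + s*t^2 + t^3/3}; counting standard monomials gives mu = 7. Corank 2; j^3 = s^3 is a perfect cube, so E-series; the 4-jet and mu = 7 give E_7.

7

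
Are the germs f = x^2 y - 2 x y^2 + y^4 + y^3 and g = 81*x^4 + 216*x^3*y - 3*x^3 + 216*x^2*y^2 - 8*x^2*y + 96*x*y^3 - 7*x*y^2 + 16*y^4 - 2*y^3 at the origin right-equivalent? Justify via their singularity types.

The Hessian of f at 0 has rank 0. Corank 2; j^3 = y*(x - y)^2 has shape L^2 M (L != M), so D-series; mu = 5 gives D_5. The Hessian of g at 0 has rank 0. Corank 2; j^3 = -(x + y)^2*(3*x + 2*y) has shape L^2 M (L != M), so D-series; mu = 5 gives D_5. Both have type D_5, hence right-equivalent.

Yes.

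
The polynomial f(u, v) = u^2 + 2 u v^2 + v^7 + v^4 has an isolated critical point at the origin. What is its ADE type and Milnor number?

Type A6, Milnor number mu = 6.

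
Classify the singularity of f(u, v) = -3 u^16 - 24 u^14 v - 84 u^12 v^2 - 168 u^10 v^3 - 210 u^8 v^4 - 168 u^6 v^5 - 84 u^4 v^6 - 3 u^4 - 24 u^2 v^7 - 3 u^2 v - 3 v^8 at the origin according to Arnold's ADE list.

D9

The Hessian of f at 0 is [[0, 0], [0, 0]] with rank 0, so corank 2. A Groebner basis of the Jacobian ideal J(f) in C{u,v} is {u^2/8 + v^7, u^3, u*v}; counting standard monomials gives mu = 9. Corank 2; j^3 = -3*u^2*v has shape L^2 M (L != M), so D-series; mu = 9 gives D_9.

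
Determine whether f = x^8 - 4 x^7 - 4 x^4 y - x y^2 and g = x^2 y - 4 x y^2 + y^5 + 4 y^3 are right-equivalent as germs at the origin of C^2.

No.

The Hessian of f at 0 is [[0, 0], [0, 0]] with rank 0, so corank 2. A Groebner basis of the Jacobian ideal J(f) in C{x,y} is {x^4 + x*y/2, x^3*y - x*y^2 + y^2/2, x^2*y^2, y^3}; counting standard monomials gives mu = 9. Corank 2; j^3 = -x*y^2 has shape L^2 M (L != M), so D-series; mu = 9 gives D_9. The Hessian of g at 0 is [[0, 0], [0, 0]] with rank 0, so corank 2. A Groebner basis of the Jacobian ideal J(g) in C{x,y} is {x^2/5 + y^4 - 4*y^2/5, x^3 - 8*y^3, x*y - 2*y^2}; counting standard monomials gives mu = 6. Corank 2; j^3 = y*(x - 2*y)^2 has shape L^2 M (L != M), so D-series; mu = 6 gives D_6. f is D_9 but g is D_6, hence not right-equivalent.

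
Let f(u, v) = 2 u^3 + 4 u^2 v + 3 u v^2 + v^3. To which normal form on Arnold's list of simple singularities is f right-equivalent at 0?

D_4

The Hessian of f at 0 has rank 0. Corank 2; j^3 = (u + v)*(2*u^2 + 2*u*v + v^2) splits into three distinct lines over C (the quadratic factor has nonzero discriminant), so D_4.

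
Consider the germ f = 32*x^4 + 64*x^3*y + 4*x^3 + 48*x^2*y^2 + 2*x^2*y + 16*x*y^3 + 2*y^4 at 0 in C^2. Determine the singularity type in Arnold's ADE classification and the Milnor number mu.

The Hessian of f at 0 has rank 0. Corank 2; j^3 = 2*x^2*(2*x + y) has shape L^2 M (L != M), so D-series; mu = 5 gives D_5.

Type D5, Milnor number mu = 5.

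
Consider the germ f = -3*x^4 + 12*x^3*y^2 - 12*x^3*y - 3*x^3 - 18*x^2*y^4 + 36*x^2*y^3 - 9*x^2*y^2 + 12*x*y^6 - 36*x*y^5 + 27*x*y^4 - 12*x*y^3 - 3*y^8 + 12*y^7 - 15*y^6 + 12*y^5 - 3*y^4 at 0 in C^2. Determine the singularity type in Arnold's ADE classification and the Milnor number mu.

Type E_{6}, Milnor number mu = 6.

The Hessian of f at 0 has rank 0. Corank 2; j^3 = -3*x^3 is a perfect cube, so E-series; the 4-jet and mu = 6 give E_6.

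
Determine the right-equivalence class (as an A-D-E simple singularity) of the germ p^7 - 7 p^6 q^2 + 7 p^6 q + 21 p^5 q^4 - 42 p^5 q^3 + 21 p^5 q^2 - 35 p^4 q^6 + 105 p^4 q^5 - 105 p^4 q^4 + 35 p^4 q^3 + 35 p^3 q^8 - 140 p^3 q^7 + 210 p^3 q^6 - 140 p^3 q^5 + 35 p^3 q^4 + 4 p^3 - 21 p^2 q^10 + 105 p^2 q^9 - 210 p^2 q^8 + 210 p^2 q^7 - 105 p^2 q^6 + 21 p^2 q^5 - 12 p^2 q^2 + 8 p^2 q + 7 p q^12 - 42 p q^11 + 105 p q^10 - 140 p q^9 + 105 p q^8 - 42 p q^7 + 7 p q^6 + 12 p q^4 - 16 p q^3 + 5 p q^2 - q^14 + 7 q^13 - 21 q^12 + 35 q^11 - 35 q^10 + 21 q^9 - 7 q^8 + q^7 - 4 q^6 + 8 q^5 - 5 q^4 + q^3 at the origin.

D_8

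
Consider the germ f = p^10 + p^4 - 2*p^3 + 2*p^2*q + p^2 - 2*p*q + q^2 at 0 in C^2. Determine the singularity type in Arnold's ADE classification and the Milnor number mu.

The Hessian of f at 0 has rank 1. Corank 1: A-series; mu = 9 gives A_9.

Type A9, Milnor number mu = 9.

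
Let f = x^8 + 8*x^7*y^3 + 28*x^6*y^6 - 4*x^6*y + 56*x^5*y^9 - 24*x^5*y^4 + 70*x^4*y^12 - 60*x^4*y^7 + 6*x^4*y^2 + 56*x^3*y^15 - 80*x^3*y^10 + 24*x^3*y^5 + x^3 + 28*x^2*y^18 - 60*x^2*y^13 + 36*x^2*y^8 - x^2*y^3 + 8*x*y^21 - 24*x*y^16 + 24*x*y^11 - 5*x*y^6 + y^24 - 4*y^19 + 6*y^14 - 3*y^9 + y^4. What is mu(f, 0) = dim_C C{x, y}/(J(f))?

6

The Hessian of f at 0 is [[0, 0], [0, 0]] with rank 0, so corank 2. A Groebner basis of the Jacobian ideal J(f) in C{x,y} is {y^3, x^2}; counting standard monomials gives mu = 6. Corank 2; j^3 = x^3 is a perfect cube, so E-series; the 4-jet and mu = 6 give E_6.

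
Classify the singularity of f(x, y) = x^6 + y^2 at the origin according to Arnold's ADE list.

The Hessian of f at 0 has rank 1. Corank 1: A-series; mu = 5 gives A_5.

A_5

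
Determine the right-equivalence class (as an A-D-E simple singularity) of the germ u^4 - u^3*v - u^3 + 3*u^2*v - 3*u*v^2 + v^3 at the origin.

E_7

The Hessian of f at 0 has rank 0. Corank 2; j^3 = -(u - v)^3 is a perfect cube, so E-series; the 4-jet and mu = 7 give E_7.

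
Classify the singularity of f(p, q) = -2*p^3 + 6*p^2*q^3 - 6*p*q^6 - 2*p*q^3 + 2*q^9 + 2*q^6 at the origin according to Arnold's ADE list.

The Hessian of f at 0 is [[0, 0], [0, 0]] with rank 0, so corank 2. A Groebner basis of the Jacobian ideal J(f) in C{p,q} is {p^3, p*q^2, 3*p^2 + q^3}; counting standard monomials gives mu = 7. Corank 2; j^3 = -2*p^3 is a perfect cube, so E-series; the 4-jet and mu = 7 give E_7.

E7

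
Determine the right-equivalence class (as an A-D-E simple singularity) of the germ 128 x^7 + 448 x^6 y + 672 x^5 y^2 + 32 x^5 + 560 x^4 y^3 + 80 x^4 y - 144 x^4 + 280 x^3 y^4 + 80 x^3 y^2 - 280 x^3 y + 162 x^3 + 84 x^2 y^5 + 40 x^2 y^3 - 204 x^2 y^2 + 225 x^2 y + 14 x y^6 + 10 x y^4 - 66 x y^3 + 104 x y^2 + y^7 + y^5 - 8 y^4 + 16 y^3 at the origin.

D_{8}

The Hessian of f at 0 has rank 0. Corank 2; j^3 = (2*x + y)*(9*x + 4*y)^2 has shape L^2 M (L != M), so D-series; mu = 8 gives D_8.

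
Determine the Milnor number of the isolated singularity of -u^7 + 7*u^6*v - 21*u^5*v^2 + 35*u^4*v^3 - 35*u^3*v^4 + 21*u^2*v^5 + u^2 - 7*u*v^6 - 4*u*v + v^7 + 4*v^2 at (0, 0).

The Hessian of f at 0 is [[2, -4], [-4, 8]] with rank 1, so corank 1. A Groebner basis of the Jacobian ideal J(f) in C{u,v} is {v^6, u - 2*v}; counting standard monomials gives mu = 6. Corank 1: A-series; mu = 6 gives A_6.

6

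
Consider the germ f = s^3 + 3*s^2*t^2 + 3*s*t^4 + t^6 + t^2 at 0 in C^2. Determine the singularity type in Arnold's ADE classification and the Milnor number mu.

Type A2, Milnor number mu = 2.

The Hessian of f at 0 has rank 1. Corank 1: A-series; mu = 2 gives A_2.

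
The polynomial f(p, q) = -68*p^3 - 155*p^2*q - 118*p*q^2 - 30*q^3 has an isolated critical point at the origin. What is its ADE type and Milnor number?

The Hessian of f at 0 has rank 0. Corank 2; j^3 = -(4*p + 3*q)*(17*p^2 + 26*p*q + 10*q^2) splits into three distinct lines over C (the quadratic factor has nonzero discriminant), so D_4.

Type D_{4}, Milnor number mu = 4.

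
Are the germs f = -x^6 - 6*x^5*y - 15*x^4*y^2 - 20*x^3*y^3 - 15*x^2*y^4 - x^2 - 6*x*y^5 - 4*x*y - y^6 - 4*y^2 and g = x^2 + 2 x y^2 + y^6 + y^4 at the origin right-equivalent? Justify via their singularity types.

Yes.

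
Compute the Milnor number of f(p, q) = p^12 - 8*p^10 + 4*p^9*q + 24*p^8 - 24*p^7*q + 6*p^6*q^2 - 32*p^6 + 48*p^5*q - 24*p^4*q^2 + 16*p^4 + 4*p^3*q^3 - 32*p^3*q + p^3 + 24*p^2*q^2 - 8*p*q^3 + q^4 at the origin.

6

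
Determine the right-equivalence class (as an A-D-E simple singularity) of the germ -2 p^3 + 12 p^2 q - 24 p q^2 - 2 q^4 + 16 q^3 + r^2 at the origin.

E_6

The Hessian of f at 0 is [[0, 0, 0], [0, 0, 0], [0, 0, 2]] with rank 1, so corank 2. A Groebner basis of the Jacobian ideal J(f) in C{p,q,r} is {q^3, p^2 - 4*p*q + 4*q^2, r}; counting standard monomials gives mu = 6. Corank 2; j^3 = -2*(p - 2*q)^3 is a perfect cube, so E-series; the 4-jet and mu = 6 give E_6.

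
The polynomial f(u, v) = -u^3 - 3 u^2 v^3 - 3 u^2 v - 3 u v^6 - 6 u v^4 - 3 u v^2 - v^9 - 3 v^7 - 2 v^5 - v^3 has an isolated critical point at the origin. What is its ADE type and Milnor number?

Type E8, Milnor number mu = 8.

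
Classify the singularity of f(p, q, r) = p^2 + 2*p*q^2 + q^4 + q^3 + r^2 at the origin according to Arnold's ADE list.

A_2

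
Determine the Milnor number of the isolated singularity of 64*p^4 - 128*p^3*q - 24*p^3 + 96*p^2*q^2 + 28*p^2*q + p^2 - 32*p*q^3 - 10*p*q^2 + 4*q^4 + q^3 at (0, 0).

2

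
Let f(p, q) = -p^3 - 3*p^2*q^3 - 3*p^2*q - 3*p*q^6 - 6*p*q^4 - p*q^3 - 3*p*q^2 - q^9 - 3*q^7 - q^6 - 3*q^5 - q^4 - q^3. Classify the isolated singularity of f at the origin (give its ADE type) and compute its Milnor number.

Type E_{7}, Milnor number mu = 7.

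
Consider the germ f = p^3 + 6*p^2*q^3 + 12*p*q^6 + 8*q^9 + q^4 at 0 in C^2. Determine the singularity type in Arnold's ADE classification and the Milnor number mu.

Type E_6, Milnor number mu = 6.

The Hessian of f at 0 has rank 0. Corank 2; j^3 = p^3 is a perfect cube, so E-series; the 4-jet and mu = 6 give E_6.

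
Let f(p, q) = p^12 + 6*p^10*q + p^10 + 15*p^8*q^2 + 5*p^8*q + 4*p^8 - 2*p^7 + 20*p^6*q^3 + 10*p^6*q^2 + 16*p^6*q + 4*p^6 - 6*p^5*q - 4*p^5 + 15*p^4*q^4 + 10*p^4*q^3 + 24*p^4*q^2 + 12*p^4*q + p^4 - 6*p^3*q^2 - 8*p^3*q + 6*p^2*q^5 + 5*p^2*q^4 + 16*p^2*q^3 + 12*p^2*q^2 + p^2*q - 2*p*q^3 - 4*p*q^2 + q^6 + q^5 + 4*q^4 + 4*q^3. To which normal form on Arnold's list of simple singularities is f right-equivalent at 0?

D7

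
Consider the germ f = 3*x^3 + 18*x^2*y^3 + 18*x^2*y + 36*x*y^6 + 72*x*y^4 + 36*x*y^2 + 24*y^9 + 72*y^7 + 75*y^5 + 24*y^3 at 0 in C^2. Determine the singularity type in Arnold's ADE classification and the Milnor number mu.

Type E_8, Milnor number mu = 8.

The Hessian of f at 0 has rank 0. Corank 2; j^3 = 3*(x + 2*y)^3 is a perfect cube, so E-series; the 5-jet and mu = 8 give E_8.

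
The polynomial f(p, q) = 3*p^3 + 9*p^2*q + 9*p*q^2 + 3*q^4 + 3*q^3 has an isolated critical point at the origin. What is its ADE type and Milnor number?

Type E_{6}, Milnor number mu = 6.

The Hessian of f at 0 has rank 0. Corank 2; j^3 = 3*(p + q)^3 is a perfect cube, so E-series; the 4-jet and mu = 6 give E_6.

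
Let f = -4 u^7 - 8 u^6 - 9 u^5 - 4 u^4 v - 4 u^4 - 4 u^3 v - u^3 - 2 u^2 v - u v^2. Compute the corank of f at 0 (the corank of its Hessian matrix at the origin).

The Hessian at 0 is [[0, 0], [0, 0]] of rank 0; hence corank 2.

2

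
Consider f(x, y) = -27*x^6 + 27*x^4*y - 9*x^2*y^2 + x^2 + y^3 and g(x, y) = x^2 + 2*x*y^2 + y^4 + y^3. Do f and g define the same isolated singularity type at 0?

The Hessian of f at 0 has rank 1. Corank 1: A-series; mu = 2 gives A_2. The Hessian of g at 0 has rank 1. Corank 1: A-series; mu = 2 gives A_2. Both have type A_2, hence right-equivalent.

Yes.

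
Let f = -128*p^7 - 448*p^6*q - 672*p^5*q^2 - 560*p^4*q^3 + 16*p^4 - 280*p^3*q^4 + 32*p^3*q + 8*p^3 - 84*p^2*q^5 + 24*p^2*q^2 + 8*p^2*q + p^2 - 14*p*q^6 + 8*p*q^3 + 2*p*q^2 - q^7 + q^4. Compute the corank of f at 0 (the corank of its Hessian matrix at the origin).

The Hessian at 0 is [[2, 0], [0, 0]] of rank 1; hence corank 1.

1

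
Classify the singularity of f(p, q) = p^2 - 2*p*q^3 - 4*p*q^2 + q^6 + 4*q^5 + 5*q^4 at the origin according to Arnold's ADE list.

A_3

The Hessian of f at 0 is [[2, 0], [0, 0]] with rank 1, so corank 1. A Groebner basis of the Jacobian ideal J(f) in C{p,q} is {p^2, p*q, -p/2 + q^2}; counting standard monomials gives mu = 3. Corank 1: A-series; mu = 3 gives A_3.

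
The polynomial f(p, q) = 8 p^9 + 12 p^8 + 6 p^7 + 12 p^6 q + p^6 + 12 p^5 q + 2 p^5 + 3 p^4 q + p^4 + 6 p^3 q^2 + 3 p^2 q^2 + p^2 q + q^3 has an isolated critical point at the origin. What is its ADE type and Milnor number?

Type D_4, Milnor number mu = 4.

The Hessian of f at 0 is [[0, 0], [0, 0]] with rank 0, so corank 2. A Groebner basis of the Jacobian ideal J(f) in C{p,q} is {q^3, p^2 + 3*q^2, p*q}; counting standard monomials gives mu = 4. Corank 2; j^3 = q*(p^2 + q^2) splits into three distinct lines over C (the quadratic factor has nonzero discriminant), so D_4.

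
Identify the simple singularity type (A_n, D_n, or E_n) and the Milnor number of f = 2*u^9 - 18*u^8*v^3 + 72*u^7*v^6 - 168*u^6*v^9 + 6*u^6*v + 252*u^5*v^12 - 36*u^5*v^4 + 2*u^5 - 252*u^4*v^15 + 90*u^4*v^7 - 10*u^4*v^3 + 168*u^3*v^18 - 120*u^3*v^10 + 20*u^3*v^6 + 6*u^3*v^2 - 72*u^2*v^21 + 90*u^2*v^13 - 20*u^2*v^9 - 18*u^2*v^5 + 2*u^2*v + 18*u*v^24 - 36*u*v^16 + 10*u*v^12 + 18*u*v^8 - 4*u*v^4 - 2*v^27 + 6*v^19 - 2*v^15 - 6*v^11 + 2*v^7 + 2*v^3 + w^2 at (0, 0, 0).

Type D_4, Milnor number mu = 4.

The Hessian of f at 0 has rank 1. Corank 2; j^3 = 2*v*(u^2 + v^2) splits into three distinct lines over C (the quadratic factor has nonzero discriminant), so D_4.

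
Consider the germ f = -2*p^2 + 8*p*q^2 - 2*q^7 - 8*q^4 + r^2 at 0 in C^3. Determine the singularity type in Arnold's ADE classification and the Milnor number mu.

The Hessian of f at 0 has rank 2. Corank 1: A-series; mu = 6 gives A_6.

Type A_{6}, Milnor number mu = 6.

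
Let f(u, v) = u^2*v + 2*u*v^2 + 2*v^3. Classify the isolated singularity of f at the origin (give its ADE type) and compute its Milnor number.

Type D4, Milnor number mu = 4.

The Hessian of f at 0 is [[0, 0], [0, 0]] with rank 0, so corank 2. A Groebner basis of the Jacobian ideal J(f) in C{u,v} is {v^3, u^2 + 2*v^2, u*v + v^2}; counting standard monomials gives mu = 4. Corank 2; j^3 = v*(u^2 + 2*u*v + 2*v^2) splits into three distinct lines over C (the quadratic factor has nonzero discriminant), so D_4.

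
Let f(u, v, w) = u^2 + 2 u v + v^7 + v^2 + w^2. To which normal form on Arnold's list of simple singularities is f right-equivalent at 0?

The Hessian of f at 0 has rank 2. Corank 1: A-series; mu = 6 gives A_6.

A_{6}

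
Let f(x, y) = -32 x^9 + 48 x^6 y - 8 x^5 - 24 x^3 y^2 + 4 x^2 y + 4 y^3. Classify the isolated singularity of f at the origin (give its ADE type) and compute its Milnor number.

Type D_{4}, Milnor number mu = 4.

The Hessian of f at 0 is [[0, 0], [0, 0]] with rank 0, so corank 2. A Groebner basis of the Jacobian ideal J(f) in C{x,y} is {y^3, x^2 + 3*y^2, x*y}; counting standard monomials gives mu = 4. Corank 2; j^3 = 4*y*(x^2 + y^2) splits into three distinct lines over C (the quadratic factor has nonzero discriminant), so D_4.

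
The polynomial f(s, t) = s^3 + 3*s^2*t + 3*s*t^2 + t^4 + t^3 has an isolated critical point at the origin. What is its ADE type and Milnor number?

Type E_6, Milnor number mu = 6.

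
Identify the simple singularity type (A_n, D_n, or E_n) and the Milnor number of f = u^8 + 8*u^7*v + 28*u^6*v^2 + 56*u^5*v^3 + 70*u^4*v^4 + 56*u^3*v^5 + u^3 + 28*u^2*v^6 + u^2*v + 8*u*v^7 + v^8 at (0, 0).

The Hessian of f at 0 has rank 0. Corank 2; j^3 = u^2*(u + v) has shape L^2 M (L != M), so D-series; mu = 9 gives D_9.

Type D9, Milnor number mu = 9.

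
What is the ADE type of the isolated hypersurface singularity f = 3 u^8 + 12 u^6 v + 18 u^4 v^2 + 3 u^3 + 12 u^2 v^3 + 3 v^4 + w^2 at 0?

The Hessian of f at 0 has rank 1. Corank 2; j^3 = 3*u^3 is a perfect cube, so E-series; the 4-jet and mu = 6 give E_6.

E6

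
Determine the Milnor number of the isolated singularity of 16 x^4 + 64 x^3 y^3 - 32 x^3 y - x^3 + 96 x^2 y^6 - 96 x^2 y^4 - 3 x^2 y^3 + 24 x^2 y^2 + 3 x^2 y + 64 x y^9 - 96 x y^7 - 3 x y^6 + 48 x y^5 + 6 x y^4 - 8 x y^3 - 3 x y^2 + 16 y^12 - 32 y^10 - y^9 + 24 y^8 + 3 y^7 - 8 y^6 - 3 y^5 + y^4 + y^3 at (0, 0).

6

The Hessian of f at 0 has rank 0. Corank 2; j^3 = -(x - y)^3 is a perfect cube, so E-series; the 4-jet and mu = 6 give E_6.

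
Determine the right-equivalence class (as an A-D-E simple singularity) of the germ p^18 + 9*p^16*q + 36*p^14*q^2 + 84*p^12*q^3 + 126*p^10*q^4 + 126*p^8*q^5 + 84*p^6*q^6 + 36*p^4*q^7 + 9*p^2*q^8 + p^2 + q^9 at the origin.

The Hessian of f at 0 has rank 1. Corank 1: A-series; mu = 8 gives A_8.

A_{8}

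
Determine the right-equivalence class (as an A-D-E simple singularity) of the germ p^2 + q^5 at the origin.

A4

The Hessian of f at 0 has rank 1. Corank 1: A-series; mu = 4 gives A_4.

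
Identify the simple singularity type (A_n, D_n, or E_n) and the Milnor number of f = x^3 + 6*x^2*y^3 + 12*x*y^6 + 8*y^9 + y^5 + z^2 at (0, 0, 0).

Type E_8, Milnor number mu = 8.

The Hessian of f at 0 has rank 1. Corank 2; j^3 = x^3 is a perfect cube, so E-series; the 5-jet and mu = 8 give E_8.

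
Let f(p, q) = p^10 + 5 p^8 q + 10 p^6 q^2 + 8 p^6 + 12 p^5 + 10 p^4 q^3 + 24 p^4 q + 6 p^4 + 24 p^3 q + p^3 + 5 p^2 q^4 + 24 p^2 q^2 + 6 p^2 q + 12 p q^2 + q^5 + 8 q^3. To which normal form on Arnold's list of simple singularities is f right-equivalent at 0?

The Hessian of f at 0 is [[0, 0], [0, 0]] with rank 0, so corank 2. A Groebner basis of the Jacobian ideal J(f) in C{p,q} is {p^2/128 + p*q^3 + p*q^2/8 + p*q/32 + q^3/4 + q^2/32, q^4, p^3 + 3*p^2/4 + 3*p*q + 8*q^3 + 3*q^2, p^2*q - p^2/8 + 2*p*q^2 - p*q/2 - q^2/2}; counting standard monomials gives mu = 8. Corank 2; j^3 = (p + 2*q)^3 is a perfect cube, so E-series; the 5-jet and mu = 8 give E_8.

E8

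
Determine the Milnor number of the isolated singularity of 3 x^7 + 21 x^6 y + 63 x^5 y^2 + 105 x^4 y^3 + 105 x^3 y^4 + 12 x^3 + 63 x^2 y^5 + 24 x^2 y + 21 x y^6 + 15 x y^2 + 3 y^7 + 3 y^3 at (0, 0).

8

The Hessian of f at 0 is [[0, 0], [0, 0]] with rank 0, so corank 2. A Groebner basis of the Jacobian ideal J(f) in C{x,y} is {-128*x*y/7 + y^6 - 64*y^2/7, x*y^2 + y^3/2, x^2 + 3*x*y/2 + y^2/2}; counting standard monomials gives mu = 8. Corank 2; j^3 = 3*(x + y)*(2*x + y)^2 has shape L^2 M (L != M), so D-series; mu = 8 gives D_8.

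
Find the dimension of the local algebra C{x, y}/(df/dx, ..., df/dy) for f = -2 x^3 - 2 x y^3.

7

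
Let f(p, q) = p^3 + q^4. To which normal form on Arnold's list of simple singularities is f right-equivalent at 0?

E_6

The Hessian of f at 0 has rank 0. Corank 2; j^3 = p^3 is a perfect cube, so E-series; the 4-jet and mu = 6 give E_6.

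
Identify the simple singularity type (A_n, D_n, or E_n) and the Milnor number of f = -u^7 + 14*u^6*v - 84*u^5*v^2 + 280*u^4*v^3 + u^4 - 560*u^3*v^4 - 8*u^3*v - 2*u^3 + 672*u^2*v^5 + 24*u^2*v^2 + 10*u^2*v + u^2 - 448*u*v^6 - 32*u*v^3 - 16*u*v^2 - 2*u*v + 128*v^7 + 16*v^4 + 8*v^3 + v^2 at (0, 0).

Type A6, Milnor number mu = 6.

The Hessian of f at 0 has rank 1. Corank 1: A-series; mu = 6 gives A_6.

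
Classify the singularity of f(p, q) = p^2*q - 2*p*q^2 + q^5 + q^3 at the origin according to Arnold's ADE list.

D_{6}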